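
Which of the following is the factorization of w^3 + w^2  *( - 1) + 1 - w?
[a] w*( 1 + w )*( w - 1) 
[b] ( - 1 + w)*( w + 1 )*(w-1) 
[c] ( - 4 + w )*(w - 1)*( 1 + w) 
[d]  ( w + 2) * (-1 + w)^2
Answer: b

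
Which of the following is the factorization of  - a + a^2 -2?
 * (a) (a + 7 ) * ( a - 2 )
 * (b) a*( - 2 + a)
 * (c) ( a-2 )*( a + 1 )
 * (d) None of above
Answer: c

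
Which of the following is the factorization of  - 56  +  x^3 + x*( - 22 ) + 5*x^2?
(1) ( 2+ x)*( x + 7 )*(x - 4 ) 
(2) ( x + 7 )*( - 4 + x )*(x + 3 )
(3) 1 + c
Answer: 1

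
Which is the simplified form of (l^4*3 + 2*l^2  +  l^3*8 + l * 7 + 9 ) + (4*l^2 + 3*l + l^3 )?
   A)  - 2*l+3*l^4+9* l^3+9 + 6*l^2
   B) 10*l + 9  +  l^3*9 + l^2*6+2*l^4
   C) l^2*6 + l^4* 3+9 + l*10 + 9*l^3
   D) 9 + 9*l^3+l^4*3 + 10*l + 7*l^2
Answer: C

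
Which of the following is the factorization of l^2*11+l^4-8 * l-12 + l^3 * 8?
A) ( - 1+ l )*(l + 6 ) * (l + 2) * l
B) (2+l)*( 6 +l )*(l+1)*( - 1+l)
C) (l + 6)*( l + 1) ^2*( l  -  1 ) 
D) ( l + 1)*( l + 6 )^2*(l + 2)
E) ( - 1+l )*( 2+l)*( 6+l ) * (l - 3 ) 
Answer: B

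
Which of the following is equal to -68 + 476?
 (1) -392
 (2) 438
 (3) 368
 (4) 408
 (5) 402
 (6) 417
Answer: 4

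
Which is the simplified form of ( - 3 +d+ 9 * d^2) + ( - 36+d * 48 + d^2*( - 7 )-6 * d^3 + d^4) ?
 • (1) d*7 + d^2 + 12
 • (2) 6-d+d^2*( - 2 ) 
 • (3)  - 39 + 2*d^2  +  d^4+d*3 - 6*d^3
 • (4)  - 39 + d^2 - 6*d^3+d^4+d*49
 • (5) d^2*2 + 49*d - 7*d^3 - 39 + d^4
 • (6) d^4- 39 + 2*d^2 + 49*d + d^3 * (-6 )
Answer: 6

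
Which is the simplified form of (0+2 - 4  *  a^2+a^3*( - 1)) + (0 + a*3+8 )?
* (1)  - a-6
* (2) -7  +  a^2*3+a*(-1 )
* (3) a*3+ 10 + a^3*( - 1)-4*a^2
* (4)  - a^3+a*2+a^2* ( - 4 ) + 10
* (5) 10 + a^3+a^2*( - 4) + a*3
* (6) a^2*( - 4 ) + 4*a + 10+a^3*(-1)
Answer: 3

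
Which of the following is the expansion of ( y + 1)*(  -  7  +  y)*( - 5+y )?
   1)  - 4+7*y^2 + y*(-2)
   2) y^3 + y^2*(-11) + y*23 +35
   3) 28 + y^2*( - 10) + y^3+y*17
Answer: 2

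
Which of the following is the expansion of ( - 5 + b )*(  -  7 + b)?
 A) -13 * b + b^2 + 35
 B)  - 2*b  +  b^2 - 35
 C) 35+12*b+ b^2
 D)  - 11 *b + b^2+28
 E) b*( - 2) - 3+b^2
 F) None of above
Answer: F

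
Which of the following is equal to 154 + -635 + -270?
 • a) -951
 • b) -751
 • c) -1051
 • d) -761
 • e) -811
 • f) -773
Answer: b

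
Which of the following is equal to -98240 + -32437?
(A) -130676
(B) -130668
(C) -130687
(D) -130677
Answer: D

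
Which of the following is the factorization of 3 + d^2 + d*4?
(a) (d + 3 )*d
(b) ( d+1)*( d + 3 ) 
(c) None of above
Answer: b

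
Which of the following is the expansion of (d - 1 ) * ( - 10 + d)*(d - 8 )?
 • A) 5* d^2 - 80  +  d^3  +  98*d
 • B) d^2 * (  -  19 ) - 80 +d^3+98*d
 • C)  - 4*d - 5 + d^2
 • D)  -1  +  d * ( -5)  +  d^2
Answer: B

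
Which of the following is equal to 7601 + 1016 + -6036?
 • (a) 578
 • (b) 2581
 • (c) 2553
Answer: b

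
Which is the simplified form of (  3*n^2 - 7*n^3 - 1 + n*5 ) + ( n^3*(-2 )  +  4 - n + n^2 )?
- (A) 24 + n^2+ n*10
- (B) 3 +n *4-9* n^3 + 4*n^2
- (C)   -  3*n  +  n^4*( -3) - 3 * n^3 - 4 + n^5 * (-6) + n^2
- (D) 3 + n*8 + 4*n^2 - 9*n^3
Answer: B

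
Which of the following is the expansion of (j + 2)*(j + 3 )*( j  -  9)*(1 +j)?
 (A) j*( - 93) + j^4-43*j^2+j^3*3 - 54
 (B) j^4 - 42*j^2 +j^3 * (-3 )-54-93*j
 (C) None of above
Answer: C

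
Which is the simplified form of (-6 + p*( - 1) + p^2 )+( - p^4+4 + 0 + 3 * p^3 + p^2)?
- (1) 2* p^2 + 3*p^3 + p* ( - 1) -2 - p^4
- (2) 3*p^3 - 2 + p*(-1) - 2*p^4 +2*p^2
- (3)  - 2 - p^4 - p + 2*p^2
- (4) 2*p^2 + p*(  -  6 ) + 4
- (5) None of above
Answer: 1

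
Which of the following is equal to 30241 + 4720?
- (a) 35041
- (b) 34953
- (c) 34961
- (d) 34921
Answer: c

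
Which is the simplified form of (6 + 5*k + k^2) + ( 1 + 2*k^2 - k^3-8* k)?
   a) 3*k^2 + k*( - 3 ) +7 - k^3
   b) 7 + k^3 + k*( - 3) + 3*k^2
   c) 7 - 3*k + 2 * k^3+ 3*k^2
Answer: a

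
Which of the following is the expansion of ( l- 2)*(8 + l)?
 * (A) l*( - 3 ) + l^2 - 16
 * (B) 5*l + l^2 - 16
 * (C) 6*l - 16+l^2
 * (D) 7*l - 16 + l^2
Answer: C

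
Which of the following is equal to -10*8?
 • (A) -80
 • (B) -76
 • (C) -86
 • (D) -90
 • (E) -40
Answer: A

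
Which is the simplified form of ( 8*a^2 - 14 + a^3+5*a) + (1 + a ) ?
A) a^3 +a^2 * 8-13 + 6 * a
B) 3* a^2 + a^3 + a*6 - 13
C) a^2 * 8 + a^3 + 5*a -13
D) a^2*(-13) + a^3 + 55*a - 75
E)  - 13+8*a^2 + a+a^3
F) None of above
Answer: A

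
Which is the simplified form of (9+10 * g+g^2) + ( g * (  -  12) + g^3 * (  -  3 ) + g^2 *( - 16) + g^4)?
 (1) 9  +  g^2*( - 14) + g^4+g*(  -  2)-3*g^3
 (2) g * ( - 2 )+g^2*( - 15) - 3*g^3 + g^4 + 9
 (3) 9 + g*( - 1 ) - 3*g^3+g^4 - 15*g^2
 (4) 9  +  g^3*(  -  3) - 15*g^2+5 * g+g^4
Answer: 2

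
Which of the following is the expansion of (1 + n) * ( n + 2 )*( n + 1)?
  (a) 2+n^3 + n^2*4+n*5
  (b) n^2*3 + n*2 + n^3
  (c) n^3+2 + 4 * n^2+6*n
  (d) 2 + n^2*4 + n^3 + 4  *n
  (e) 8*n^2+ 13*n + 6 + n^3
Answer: a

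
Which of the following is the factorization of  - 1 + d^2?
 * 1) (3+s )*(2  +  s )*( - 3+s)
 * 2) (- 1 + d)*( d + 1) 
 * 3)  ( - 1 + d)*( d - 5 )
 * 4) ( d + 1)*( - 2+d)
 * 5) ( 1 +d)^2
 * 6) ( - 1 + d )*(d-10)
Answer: 2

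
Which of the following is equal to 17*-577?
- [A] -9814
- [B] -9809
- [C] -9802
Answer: B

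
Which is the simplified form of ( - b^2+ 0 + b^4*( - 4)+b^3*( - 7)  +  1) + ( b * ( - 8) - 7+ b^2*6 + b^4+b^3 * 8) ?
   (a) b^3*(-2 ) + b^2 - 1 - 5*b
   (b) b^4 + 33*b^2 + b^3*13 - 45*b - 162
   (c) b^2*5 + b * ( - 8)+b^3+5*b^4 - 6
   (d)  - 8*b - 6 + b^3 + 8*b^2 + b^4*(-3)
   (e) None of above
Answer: e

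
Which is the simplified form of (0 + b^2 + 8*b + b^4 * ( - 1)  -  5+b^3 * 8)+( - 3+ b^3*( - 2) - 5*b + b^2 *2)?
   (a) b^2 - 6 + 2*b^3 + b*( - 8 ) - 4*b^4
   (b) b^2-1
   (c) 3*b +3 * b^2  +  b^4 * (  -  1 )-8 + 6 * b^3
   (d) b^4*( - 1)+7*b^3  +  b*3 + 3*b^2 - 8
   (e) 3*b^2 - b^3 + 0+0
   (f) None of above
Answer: c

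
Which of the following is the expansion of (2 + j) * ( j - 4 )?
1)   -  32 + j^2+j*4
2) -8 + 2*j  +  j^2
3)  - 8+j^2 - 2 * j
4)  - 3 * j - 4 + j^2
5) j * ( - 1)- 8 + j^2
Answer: 3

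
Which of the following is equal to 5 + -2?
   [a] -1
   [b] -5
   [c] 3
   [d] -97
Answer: c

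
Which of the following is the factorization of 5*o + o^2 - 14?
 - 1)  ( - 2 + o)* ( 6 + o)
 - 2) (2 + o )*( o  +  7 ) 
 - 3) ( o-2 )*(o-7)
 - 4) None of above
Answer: 4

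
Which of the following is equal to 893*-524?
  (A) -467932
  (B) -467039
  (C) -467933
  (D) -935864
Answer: A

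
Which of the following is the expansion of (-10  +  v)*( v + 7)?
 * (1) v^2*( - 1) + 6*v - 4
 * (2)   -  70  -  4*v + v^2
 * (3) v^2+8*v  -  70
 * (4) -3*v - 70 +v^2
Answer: 4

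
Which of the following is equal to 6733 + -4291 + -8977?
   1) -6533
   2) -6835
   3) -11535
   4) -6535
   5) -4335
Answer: 4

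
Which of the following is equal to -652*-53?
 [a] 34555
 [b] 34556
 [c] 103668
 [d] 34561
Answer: b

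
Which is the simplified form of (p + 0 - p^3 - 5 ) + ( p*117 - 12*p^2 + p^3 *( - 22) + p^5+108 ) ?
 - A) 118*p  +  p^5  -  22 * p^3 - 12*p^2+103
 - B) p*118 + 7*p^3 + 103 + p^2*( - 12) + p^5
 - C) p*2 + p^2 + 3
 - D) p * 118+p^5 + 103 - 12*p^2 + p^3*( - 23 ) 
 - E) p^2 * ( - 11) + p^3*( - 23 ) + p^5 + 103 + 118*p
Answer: D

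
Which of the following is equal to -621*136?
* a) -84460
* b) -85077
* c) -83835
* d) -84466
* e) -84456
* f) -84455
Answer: e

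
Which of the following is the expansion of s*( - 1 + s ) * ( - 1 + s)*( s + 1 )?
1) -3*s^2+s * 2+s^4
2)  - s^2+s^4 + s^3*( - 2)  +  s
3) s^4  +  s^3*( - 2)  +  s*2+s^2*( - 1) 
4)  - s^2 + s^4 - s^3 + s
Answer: 4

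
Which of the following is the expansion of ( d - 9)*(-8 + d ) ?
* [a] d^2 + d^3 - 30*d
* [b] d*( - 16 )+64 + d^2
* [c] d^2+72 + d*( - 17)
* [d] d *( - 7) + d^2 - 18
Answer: c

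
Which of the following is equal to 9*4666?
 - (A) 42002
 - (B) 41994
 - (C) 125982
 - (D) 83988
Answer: B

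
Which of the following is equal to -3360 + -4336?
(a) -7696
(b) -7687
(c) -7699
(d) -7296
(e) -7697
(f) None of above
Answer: a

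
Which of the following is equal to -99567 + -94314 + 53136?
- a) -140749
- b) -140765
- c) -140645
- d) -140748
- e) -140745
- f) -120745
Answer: e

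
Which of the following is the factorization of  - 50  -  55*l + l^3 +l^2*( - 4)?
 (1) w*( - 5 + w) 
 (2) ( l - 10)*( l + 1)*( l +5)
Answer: 2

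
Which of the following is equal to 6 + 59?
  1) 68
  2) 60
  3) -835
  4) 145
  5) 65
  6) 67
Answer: 5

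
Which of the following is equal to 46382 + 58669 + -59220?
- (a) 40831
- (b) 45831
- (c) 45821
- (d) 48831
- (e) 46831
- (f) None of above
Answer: b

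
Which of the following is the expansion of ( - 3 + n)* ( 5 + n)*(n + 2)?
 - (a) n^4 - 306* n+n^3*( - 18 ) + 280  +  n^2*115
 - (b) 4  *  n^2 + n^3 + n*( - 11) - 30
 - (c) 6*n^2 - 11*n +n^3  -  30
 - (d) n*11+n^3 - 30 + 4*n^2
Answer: b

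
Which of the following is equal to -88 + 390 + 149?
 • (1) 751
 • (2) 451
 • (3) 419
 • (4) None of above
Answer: 2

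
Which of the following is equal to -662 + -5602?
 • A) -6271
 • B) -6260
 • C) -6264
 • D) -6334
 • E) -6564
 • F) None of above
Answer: C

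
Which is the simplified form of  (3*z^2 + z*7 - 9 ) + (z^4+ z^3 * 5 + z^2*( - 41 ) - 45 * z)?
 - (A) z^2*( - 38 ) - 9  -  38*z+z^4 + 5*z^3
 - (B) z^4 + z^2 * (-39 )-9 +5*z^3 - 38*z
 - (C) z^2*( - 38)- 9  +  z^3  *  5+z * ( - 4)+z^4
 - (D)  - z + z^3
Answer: A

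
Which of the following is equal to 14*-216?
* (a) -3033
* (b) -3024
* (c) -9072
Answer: b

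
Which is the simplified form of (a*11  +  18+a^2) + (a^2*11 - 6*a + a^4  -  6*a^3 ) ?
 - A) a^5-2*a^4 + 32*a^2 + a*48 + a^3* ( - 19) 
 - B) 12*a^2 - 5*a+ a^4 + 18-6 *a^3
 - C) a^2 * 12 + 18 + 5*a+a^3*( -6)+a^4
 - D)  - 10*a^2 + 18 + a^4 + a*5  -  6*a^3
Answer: C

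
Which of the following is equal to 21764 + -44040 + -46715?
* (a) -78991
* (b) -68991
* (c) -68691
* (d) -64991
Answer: b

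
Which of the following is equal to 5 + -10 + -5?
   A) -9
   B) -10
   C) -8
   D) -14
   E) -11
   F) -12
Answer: B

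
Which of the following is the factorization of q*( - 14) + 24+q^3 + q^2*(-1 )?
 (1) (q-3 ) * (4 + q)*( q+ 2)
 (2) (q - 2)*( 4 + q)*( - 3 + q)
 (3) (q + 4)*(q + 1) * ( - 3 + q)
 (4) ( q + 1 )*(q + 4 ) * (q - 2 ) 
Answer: 2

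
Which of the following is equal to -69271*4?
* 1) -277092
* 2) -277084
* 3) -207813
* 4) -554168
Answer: 2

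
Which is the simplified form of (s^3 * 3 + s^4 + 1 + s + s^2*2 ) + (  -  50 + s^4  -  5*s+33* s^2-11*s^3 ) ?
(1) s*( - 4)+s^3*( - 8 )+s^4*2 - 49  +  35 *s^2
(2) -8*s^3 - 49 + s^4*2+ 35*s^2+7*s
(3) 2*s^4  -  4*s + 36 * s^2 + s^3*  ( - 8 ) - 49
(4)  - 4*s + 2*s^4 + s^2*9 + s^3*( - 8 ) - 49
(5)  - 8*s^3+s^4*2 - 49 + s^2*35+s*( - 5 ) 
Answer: 1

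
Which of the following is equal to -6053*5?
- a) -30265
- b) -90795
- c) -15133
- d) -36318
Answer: a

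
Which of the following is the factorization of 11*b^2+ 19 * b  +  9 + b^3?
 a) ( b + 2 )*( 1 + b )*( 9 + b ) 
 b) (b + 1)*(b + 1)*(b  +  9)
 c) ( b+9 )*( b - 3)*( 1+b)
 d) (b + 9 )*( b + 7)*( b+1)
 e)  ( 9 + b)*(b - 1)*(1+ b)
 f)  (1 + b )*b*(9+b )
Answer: b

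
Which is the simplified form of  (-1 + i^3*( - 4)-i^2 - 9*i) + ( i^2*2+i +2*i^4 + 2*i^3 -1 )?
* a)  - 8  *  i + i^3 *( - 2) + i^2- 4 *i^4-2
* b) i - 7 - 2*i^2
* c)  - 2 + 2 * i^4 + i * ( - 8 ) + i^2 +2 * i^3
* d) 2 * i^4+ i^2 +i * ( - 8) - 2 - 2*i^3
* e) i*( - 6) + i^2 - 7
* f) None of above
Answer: d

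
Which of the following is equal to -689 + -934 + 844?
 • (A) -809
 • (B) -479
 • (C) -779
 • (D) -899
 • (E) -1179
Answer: C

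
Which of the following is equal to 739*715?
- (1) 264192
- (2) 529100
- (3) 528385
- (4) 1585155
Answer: 3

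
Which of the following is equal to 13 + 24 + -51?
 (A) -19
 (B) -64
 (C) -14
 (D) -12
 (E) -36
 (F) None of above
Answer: C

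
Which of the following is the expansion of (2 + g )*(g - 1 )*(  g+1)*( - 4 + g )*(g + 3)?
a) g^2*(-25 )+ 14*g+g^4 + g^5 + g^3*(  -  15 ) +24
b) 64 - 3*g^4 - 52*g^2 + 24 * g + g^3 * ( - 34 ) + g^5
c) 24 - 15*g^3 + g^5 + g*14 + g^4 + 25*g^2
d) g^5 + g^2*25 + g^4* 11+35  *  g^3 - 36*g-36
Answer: a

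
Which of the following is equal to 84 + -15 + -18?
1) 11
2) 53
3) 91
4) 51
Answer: 4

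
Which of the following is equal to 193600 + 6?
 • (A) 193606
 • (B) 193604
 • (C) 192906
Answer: A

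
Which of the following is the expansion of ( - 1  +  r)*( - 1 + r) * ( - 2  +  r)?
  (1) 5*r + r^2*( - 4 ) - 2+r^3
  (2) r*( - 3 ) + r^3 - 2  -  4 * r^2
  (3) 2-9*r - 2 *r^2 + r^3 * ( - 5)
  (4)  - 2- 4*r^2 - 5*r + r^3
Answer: 1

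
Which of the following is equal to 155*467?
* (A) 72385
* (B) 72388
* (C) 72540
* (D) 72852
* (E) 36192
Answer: A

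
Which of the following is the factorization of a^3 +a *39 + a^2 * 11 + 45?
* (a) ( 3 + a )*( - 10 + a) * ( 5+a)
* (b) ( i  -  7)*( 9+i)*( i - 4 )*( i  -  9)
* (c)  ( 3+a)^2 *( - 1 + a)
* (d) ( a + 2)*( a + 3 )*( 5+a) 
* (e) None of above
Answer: e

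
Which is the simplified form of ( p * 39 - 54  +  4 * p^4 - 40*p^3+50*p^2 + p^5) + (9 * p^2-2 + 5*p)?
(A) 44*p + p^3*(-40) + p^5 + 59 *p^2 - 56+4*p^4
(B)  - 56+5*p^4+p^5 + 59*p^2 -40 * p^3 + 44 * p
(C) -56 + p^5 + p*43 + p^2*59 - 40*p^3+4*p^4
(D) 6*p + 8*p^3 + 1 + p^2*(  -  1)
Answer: A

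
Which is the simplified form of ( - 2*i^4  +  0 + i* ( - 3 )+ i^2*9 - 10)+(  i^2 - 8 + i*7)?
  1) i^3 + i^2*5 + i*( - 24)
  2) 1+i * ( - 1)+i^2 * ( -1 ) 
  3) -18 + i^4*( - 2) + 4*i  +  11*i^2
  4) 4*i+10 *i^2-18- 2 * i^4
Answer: 4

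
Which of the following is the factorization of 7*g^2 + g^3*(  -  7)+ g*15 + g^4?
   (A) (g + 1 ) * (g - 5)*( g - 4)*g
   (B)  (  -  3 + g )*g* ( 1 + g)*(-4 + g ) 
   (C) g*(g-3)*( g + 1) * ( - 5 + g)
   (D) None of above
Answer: C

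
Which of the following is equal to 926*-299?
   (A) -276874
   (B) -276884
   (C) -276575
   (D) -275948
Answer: A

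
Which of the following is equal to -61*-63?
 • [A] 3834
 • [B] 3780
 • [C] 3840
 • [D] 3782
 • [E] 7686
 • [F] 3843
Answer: F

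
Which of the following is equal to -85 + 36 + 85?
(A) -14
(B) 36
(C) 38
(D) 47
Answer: B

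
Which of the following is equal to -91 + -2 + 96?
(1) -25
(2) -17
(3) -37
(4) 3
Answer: 4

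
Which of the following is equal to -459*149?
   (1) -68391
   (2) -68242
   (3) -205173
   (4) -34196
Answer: 1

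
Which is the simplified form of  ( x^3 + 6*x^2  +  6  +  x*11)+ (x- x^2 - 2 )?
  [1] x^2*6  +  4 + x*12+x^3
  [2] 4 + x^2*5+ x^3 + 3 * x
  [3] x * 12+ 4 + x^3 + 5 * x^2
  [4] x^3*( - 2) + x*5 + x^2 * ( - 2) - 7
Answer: 3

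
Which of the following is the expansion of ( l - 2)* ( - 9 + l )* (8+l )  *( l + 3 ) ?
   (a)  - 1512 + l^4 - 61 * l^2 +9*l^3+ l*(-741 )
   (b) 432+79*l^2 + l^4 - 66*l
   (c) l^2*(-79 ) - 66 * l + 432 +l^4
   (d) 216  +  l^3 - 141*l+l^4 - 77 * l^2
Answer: c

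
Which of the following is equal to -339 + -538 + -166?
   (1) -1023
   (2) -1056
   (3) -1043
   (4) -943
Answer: 3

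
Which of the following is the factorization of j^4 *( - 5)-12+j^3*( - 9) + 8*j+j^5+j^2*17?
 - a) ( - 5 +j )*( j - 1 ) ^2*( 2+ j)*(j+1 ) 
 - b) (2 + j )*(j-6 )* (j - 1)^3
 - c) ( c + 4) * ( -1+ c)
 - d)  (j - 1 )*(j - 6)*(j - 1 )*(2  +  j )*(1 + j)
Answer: d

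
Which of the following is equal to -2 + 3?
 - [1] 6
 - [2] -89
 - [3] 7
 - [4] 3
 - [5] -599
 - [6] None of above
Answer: 6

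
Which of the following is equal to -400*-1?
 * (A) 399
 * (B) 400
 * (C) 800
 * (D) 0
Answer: B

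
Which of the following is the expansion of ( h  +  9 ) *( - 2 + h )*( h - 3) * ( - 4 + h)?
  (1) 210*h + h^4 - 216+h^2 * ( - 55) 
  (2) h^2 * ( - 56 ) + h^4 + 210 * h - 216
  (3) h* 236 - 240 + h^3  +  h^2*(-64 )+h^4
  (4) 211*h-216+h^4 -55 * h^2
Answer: 1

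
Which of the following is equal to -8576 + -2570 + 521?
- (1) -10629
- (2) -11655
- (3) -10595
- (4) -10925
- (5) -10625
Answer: 5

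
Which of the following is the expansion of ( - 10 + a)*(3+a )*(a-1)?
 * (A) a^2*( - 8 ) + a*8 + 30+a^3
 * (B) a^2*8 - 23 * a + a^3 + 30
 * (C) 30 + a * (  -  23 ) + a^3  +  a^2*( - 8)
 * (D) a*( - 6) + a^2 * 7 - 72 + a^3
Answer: C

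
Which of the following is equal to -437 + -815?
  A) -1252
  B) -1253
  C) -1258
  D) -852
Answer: A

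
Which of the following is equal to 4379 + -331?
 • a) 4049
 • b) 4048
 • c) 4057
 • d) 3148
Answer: b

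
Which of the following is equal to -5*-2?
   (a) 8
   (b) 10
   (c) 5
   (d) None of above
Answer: b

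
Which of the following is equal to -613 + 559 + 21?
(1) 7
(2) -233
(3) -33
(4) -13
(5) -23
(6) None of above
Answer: 3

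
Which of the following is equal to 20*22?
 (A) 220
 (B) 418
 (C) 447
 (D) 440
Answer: D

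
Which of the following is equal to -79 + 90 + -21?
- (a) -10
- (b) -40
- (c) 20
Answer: a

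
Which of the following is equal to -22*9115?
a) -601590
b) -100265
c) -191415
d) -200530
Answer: d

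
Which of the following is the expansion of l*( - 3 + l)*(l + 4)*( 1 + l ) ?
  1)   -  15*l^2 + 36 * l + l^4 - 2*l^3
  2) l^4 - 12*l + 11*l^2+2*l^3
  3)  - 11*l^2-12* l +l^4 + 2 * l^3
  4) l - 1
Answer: 3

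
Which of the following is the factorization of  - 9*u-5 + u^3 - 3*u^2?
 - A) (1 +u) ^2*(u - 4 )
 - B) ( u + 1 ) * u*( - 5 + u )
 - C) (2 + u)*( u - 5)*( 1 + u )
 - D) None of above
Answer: D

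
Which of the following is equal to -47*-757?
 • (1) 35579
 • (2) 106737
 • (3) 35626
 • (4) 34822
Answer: 1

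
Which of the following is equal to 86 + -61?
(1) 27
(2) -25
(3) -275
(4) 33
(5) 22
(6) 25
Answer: 6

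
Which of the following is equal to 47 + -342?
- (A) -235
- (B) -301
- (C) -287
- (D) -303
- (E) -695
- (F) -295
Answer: F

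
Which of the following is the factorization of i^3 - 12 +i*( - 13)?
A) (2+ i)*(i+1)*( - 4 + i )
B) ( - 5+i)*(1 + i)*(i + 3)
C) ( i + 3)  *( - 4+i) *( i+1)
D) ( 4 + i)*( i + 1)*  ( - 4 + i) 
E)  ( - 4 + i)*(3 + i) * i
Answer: C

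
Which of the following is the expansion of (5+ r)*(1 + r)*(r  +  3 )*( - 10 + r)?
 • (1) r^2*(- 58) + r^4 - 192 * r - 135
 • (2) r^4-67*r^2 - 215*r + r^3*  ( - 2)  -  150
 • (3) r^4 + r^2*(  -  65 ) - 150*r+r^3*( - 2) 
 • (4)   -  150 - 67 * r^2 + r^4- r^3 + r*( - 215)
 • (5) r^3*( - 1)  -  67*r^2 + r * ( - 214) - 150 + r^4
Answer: 4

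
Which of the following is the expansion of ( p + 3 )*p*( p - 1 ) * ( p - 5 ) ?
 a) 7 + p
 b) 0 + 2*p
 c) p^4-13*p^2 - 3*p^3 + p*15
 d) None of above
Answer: c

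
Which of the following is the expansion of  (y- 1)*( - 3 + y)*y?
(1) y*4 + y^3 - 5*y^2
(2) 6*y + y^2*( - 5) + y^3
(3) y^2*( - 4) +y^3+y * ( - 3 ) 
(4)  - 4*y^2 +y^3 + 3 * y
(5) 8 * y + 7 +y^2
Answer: 4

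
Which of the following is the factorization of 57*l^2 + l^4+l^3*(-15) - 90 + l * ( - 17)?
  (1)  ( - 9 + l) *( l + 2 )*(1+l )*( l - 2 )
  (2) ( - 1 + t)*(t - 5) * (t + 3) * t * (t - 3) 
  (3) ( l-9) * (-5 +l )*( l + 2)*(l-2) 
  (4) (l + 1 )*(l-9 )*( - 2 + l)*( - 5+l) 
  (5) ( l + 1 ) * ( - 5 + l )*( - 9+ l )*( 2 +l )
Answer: 4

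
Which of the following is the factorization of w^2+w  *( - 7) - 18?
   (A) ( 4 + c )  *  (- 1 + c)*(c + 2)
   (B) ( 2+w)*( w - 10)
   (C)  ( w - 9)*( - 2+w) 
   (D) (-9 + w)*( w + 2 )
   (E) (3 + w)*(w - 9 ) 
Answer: D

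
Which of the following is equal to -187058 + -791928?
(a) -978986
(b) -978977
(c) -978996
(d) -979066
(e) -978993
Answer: a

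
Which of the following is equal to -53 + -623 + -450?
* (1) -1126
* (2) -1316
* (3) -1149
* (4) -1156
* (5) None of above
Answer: 1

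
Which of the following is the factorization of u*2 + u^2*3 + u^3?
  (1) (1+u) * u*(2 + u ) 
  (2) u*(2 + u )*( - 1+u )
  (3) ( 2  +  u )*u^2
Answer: 1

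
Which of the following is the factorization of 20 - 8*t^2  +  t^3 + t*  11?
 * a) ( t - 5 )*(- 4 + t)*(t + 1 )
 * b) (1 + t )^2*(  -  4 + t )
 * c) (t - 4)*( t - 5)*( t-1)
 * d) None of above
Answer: a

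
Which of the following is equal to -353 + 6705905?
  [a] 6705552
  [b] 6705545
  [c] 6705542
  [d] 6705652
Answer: a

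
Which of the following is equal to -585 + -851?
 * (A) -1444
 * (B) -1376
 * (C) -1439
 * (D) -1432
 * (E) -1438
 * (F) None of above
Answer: F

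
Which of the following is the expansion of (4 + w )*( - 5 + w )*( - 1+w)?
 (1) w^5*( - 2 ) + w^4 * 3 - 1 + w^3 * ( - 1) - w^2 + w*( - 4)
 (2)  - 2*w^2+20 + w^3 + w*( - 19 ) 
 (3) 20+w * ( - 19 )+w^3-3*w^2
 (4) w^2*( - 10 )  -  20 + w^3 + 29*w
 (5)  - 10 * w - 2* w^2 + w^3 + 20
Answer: 2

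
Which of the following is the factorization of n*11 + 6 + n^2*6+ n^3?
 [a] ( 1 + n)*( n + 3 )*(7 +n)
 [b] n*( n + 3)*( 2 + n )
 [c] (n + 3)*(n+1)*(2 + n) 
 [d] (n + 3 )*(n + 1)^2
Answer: c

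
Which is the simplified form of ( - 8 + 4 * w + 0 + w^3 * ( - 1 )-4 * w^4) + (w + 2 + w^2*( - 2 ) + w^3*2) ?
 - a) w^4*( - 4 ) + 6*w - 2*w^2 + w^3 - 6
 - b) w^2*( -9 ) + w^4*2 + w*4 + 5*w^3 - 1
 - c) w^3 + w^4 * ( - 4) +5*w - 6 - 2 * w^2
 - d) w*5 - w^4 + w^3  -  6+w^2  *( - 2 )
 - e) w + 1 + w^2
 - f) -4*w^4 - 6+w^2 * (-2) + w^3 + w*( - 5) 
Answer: c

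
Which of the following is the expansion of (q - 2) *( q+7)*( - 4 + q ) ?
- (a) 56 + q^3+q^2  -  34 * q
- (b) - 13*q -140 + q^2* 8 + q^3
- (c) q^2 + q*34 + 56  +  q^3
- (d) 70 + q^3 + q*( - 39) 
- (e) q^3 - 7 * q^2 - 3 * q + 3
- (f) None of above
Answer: a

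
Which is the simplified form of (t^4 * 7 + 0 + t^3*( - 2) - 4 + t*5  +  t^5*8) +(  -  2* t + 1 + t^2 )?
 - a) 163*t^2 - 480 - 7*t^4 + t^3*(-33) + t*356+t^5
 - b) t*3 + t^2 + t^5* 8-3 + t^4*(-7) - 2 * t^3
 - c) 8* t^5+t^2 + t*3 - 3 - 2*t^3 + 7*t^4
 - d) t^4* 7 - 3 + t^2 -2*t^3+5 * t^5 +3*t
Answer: c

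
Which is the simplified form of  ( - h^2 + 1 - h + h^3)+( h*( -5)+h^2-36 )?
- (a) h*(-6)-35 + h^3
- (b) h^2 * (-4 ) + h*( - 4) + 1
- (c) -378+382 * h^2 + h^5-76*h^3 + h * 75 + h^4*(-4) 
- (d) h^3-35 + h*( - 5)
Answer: a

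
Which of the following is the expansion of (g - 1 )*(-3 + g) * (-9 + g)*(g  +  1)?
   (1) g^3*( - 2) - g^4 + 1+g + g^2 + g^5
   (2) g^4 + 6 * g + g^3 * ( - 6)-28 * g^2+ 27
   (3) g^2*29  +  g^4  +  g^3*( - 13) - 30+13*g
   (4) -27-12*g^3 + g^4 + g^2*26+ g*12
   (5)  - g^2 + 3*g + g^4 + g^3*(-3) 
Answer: 4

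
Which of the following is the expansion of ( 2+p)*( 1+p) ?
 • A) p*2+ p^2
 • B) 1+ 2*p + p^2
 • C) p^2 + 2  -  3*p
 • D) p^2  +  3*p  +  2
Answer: D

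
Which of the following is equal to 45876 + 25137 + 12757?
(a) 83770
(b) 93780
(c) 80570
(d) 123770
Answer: a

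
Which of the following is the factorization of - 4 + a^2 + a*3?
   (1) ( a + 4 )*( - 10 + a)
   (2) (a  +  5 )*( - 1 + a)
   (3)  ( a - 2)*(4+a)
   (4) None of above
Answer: 4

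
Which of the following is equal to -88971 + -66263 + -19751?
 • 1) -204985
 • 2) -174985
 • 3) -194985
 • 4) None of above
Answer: 2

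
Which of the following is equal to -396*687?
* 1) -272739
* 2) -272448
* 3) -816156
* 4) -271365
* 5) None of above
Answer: 5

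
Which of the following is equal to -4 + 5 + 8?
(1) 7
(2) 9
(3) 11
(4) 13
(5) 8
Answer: 2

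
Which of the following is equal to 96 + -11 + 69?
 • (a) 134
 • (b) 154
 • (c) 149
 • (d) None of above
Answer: b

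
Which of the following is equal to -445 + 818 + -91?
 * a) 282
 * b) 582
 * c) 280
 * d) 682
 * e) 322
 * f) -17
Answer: a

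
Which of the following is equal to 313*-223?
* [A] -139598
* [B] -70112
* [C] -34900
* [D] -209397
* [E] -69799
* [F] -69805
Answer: E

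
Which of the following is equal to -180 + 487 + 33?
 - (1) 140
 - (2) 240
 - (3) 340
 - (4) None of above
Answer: 3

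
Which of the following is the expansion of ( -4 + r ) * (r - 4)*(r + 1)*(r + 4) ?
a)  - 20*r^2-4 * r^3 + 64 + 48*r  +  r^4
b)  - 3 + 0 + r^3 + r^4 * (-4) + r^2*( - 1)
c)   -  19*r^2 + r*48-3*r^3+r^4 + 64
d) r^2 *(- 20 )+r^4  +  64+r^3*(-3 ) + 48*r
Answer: d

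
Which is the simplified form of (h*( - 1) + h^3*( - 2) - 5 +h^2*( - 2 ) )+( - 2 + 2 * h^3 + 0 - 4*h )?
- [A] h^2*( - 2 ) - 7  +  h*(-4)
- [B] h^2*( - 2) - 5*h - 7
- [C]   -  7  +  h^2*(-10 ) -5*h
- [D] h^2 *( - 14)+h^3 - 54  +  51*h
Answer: B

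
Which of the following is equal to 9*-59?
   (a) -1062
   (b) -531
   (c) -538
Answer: b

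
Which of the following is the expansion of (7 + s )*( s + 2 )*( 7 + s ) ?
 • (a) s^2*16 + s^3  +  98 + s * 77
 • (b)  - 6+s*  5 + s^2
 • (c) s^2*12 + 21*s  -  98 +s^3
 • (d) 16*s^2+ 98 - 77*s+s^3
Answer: a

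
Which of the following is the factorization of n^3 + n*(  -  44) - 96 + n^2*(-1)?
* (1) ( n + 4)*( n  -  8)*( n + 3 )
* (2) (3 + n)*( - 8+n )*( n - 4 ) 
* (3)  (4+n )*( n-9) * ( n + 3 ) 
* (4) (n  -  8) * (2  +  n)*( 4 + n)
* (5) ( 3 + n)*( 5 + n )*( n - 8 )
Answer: 1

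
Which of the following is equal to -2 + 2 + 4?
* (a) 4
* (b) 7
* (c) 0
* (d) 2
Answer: a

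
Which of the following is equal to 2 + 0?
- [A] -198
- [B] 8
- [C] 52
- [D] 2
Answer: D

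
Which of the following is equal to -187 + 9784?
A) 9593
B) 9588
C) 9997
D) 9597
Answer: D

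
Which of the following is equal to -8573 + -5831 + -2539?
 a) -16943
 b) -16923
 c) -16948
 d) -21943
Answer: a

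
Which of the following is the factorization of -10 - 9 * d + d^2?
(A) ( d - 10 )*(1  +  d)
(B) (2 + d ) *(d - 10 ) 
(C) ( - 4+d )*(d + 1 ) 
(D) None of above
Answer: A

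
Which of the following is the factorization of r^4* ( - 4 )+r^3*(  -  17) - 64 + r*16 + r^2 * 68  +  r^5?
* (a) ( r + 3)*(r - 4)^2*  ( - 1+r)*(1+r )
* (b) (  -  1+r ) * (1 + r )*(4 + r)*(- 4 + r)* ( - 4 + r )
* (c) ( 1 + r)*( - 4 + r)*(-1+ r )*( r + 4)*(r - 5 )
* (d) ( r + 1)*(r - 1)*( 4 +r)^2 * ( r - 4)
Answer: b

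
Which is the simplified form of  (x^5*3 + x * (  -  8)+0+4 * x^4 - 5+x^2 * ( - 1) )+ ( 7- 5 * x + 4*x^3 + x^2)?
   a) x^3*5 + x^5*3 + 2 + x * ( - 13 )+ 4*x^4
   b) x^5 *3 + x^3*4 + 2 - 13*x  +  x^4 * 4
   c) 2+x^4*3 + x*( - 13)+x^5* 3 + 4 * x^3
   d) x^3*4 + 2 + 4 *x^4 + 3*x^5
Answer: b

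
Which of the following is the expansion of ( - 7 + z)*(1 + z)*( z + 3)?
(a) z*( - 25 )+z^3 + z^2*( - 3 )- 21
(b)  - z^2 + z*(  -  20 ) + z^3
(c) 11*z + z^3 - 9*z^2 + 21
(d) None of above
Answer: a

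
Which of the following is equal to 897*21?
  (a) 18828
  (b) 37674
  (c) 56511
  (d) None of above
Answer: d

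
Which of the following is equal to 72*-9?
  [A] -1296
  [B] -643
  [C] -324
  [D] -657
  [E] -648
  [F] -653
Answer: E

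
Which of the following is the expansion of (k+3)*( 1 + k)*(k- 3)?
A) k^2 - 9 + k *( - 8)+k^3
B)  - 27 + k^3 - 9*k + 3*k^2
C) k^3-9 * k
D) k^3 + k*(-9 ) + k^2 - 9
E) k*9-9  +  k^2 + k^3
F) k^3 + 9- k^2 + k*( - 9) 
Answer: D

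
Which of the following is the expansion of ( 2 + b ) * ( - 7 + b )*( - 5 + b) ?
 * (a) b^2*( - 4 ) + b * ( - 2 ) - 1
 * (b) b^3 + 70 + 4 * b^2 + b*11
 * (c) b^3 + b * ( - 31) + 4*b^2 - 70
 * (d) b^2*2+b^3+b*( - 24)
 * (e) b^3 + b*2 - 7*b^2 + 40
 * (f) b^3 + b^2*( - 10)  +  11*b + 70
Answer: f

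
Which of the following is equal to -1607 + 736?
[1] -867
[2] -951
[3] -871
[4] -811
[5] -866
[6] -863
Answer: 3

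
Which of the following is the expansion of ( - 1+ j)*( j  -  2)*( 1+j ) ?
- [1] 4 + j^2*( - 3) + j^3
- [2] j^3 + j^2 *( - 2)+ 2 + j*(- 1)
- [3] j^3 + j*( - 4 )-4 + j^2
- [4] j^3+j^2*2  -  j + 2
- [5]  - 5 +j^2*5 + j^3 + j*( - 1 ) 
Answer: 2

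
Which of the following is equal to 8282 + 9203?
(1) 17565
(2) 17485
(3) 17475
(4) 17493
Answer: 2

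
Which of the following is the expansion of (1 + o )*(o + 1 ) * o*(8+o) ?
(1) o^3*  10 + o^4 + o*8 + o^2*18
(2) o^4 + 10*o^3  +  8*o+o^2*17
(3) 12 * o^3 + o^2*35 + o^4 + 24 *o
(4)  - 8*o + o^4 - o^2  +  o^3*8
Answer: 2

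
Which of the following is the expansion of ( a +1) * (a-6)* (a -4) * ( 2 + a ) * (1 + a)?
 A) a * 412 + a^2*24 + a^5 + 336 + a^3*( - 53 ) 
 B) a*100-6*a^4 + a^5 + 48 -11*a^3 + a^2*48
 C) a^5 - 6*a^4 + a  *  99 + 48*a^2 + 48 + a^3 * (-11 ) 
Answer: B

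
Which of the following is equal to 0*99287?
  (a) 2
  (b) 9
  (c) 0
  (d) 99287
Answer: c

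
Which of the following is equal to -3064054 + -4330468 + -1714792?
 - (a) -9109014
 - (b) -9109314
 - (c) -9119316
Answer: b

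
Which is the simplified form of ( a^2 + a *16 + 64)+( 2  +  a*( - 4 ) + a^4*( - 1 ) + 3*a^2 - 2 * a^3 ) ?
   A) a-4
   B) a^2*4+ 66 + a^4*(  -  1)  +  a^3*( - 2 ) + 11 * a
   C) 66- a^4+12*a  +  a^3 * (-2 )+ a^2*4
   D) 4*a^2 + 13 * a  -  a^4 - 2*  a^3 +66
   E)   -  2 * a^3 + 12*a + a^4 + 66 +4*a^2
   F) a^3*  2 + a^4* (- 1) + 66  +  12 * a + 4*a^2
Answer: C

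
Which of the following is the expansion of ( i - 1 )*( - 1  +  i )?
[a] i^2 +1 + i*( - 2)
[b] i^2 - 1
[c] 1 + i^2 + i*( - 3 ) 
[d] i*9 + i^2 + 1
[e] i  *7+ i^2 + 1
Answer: a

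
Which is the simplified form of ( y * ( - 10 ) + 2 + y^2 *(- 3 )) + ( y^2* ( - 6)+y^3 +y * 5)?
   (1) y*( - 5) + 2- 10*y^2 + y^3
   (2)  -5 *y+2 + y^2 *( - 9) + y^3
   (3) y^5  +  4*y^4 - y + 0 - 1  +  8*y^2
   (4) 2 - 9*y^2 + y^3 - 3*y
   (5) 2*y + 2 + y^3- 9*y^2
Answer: 2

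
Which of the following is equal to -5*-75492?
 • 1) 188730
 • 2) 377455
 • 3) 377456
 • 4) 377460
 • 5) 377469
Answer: 4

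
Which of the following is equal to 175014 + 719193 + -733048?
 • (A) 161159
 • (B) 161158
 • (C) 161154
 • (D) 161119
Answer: A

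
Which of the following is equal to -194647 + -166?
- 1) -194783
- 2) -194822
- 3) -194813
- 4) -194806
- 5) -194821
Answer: 3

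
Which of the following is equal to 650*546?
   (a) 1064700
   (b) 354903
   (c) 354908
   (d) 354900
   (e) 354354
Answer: d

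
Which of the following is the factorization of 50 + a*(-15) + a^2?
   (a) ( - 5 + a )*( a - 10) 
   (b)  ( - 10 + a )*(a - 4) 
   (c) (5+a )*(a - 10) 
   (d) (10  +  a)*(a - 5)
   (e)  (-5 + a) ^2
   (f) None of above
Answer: a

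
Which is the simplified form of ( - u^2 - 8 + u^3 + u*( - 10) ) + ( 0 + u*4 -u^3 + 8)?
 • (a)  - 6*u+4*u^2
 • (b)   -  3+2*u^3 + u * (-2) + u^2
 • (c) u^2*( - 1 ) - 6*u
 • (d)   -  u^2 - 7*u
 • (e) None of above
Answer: c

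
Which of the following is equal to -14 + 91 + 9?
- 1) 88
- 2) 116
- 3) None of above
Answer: 3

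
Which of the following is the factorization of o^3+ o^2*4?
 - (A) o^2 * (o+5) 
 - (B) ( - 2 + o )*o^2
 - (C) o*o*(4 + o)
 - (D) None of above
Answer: C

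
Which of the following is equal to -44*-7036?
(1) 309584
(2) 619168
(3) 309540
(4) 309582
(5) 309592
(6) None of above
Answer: 1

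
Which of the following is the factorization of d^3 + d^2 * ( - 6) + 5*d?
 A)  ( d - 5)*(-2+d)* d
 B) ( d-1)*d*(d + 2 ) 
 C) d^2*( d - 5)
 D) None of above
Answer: D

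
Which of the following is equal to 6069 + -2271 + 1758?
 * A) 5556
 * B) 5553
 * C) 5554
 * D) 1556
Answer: A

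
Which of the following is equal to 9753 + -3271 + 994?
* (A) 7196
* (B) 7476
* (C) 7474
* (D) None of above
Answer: B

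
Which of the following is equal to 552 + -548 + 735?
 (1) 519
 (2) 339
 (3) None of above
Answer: 3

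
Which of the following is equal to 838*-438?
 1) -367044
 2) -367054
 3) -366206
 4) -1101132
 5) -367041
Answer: 1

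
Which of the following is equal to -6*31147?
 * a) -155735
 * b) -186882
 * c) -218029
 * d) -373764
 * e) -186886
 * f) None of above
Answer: b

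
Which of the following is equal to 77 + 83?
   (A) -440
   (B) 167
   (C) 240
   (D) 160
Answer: D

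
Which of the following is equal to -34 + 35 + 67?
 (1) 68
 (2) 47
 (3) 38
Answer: 1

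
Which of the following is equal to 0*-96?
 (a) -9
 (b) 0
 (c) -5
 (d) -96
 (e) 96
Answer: b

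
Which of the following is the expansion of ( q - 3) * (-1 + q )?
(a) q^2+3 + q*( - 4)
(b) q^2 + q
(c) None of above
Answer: a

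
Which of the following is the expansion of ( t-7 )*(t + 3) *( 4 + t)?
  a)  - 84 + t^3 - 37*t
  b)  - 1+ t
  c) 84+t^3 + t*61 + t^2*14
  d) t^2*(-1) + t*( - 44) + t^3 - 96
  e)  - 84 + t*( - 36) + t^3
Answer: a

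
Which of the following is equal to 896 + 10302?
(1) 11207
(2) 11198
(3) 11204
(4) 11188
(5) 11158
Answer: 2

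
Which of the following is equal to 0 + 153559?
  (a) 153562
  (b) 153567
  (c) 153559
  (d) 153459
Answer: c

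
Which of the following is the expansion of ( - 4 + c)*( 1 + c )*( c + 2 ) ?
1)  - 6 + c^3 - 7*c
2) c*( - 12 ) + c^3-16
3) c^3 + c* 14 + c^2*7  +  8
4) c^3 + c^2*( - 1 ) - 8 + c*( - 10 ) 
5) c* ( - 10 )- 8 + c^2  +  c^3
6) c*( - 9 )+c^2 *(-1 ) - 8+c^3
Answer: 4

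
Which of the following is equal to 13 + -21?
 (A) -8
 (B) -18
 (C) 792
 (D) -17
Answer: A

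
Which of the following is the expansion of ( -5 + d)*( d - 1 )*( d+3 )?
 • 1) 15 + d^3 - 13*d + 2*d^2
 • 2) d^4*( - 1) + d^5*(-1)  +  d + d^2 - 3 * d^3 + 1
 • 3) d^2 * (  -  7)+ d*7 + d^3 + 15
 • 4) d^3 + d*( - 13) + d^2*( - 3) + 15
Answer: 4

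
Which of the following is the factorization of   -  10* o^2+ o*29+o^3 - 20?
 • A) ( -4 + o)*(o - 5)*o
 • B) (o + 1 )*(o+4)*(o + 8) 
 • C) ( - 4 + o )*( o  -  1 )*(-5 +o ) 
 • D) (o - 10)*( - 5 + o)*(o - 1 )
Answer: C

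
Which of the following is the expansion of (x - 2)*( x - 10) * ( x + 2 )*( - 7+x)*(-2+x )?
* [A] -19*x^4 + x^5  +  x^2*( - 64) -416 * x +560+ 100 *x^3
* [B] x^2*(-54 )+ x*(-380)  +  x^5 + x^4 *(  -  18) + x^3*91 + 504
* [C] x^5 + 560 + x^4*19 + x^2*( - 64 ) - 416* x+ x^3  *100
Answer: A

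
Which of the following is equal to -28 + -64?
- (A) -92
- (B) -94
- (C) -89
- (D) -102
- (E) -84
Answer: A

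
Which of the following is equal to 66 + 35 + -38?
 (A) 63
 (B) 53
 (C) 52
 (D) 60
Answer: A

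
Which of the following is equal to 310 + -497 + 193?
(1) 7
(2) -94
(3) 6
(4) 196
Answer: 3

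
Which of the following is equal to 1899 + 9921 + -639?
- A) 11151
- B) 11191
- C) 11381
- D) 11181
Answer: D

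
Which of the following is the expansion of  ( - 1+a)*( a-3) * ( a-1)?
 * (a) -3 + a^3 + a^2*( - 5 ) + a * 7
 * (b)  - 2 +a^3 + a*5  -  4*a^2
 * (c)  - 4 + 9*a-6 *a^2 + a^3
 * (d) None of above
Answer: a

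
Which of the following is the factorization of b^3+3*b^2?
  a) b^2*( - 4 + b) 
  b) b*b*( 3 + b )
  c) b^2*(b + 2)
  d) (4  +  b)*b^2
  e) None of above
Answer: b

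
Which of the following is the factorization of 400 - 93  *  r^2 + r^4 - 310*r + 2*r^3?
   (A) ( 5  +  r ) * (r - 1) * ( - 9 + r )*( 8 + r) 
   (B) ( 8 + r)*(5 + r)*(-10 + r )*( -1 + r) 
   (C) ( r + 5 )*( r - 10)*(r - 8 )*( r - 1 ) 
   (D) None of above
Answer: B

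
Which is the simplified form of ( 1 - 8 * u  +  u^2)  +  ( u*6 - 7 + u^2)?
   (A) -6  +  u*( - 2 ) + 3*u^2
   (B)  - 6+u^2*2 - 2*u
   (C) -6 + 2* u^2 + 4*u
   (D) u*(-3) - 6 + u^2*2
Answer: B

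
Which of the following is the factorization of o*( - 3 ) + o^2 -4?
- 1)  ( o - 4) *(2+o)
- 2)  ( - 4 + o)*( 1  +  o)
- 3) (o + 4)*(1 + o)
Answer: 2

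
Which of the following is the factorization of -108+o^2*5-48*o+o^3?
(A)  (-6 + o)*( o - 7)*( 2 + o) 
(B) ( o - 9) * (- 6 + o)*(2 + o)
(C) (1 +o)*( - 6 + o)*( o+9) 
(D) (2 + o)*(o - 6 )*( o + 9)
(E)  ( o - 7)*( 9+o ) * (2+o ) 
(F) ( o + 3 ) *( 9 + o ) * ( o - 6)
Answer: D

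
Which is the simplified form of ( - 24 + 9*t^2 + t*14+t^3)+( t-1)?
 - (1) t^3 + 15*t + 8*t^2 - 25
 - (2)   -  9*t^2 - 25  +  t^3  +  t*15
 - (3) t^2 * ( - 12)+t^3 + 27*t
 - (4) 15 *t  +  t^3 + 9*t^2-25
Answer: 4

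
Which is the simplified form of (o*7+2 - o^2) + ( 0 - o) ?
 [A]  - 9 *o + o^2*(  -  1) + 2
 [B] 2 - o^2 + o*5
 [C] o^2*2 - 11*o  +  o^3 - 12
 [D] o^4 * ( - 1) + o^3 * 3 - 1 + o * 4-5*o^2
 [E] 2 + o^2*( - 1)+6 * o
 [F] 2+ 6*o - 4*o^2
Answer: E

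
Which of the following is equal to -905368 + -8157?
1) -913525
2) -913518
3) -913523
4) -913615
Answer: 1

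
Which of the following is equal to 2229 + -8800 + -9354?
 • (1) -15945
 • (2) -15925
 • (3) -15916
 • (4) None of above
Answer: 2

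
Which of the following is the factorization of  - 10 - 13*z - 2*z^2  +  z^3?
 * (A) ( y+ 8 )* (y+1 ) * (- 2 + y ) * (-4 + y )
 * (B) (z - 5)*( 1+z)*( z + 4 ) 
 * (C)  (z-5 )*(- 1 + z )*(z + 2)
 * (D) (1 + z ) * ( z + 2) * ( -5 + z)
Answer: D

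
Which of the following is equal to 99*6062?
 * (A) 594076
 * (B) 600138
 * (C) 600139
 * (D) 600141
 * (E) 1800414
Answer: B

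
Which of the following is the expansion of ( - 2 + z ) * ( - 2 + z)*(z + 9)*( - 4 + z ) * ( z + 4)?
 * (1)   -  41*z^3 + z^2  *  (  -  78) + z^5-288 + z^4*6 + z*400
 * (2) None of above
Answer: 2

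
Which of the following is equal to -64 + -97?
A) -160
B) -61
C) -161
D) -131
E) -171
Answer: C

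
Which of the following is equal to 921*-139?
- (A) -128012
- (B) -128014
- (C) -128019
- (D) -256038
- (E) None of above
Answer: C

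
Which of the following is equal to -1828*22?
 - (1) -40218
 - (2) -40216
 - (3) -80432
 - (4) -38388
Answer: 2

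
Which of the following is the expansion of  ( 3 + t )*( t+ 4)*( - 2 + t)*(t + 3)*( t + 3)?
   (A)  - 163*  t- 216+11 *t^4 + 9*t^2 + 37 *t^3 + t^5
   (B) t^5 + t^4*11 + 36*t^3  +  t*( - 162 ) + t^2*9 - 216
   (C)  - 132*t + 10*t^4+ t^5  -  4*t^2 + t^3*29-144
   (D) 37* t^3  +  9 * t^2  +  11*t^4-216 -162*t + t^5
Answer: D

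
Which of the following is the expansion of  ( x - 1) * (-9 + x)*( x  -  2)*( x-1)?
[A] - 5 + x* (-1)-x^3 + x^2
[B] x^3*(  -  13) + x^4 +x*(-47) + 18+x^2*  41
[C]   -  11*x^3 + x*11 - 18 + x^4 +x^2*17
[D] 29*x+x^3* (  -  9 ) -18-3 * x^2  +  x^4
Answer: B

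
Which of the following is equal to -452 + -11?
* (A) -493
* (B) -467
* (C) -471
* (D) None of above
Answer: D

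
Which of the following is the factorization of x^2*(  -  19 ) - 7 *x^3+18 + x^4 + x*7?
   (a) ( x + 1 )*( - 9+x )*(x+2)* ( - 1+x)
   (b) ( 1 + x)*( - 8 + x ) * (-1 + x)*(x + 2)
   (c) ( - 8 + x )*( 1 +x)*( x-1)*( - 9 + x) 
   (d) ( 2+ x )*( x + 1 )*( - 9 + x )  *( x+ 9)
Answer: a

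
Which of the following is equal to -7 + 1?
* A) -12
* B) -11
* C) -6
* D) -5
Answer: C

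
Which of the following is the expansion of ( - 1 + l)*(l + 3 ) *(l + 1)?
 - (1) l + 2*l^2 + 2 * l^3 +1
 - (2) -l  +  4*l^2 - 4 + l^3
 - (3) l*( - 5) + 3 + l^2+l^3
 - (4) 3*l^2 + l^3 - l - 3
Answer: 4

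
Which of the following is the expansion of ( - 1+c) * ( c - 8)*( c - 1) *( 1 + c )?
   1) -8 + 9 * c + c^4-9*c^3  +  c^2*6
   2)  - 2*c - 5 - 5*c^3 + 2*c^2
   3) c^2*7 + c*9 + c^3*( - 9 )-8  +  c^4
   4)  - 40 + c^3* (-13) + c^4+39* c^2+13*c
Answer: 3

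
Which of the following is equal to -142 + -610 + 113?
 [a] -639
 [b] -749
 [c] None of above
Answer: a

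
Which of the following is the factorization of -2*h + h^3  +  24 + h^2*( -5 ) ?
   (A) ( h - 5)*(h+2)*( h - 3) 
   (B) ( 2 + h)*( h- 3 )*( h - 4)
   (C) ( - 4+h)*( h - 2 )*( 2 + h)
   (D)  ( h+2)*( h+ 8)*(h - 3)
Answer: B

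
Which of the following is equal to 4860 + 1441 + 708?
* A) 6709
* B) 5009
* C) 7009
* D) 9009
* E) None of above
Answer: C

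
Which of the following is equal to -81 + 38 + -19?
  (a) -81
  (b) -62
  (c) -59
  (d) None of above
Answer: b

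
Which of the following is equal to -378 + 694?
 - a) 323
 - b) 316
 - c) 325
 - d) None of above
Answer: b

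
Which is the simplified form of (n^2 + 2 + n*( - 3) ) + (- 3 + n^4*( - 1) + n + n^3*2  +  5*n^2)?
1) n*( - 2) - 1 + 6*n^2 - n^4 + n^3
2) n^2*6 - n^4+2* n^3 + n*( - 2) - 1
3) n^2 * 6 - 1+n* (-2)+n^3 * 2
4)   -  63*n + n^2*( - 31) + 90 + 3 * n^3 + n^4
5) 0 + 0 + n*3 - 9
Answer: 2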